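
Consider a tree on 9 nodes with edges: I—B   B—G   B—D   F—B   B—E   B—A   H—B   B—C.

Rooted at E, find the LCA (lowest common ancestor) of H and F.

Ancestors of H (toward the root): H, B, E.
Ancestors of F: F, B, E.
The deepest node appearing in both lists is B.

B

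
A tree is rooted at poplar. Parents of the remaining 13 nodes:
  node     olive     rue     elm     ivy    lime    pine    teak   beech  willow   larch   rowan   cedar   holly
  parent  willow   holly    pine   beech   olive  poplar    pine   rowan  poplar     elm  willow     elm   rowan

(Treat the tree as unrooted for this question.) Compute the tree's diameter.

A longest path is rue–holly–rowan–willow–poplar–pine–elm–larch, with 7 edges.

7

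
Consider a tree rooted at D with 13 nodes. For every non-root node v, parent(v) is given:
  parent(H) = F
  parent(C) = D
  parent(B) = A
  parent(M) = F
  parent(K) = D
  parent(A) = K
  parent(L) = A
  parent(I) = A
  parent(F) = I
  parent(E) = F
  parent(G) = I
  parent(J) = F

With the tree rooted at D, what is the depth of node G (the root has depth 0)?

Climbing from G to the root: G–I–A–K–D. That's 4 steps.

4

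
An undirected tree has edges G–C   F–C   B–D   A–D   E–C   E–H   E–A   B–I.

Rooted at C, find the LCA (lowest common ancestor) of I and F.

C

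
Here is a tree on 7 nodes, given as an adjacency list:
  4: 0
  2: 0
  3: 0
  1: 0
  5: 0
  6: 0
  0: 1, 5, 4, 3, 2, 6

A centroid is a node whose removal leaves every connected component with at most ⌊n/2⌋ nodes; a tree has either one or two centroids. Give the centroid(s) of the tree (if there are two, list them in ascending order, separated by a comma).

Removing 0 splits the tree into components of sizes 1, 1, 1, 1, 1, 1; the largest is 1 ≤ ⌊7/2⌋ = 3.
No neighbour of 0 does as well, so 0 is the unique centroid.

0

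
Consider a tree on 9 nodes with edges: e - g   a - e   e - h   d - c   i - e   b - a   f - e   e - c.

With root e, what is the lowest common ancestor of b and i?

b's ancestor chain is b, a, e and i's is i, e; they first meet at e.

e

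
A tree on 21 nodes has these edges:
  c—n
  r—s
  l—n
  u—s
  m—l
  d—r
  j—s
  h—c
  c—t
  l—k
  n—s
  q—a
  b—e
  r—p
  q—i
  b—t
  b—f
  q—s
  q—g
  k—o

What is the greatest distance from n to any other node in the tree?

4

Distances from n peak at 4, attained at f (e also at distance 4).
n – c – t – b – f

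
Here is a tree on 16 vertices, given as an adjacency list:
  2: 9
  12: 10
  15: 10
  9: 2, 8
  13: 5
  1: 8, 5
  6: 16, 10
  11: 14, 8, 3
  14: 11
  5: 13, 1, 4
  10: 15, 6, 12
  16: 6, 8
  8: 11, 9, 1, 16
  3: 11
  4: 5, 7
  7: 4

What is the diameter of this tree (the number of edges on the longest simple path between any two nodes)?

8

Starting from 7, a farthest node is 12 at distance 8.
One longest path: 7 – 4 – 5 – 1 – 8 – 16 – 6 – 10 – 12.
So the diameter is 8.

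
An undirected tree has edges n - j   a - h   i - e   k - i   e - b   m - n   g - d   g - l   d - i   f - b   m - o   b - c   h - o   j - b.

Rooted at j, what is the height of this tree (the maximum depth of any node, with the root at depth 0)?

6

l sits deepest: j – b – e – i – d – g – l — 6 edges from the root.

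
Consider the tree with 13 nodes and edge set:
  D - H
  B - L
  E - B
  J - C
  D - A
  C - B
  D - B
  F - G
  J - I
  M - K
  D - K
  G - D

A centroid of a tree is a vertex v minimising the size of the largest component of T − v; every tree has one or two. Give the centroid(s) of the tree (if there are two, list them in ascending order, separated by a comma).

D

Removing D splits the tree into components of sizes 6, 2, 2, 1, 1; the largest is 6 ≤ ⌊13/2⌋ = 6.
Every other node leaves some component of size > 6, so the centroid is unique.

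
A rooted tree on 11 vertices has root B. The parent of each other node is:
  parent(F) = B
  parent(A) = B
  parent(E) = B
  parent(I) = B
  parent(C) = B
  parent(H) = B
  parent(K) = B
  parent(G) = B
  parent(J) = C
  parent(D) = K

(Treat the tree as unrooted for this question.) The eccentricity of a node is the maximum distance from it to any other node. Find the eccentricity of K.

Distances from K peak at 3, attained at J.
K–B–C–J

3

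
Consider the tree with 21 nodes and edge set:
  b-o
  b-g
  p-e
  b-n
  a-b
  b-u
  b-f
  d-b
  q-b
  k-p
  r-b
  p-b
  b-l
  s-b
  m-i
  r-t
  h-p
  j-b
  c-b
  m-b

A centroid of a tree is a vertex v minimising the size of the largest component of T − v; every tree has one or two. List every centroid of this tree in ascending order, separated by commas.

b

Removing b splits the tree into components of sizes 4, 2, 2, 1, 1, 1, 1, 1, 1, 1, 1, 1, 1, 1, 1; the largest is 4 ≤ ⌊21/2⌋ = 10.
Every other node leaves some component of size > 10, so the centroid is unique.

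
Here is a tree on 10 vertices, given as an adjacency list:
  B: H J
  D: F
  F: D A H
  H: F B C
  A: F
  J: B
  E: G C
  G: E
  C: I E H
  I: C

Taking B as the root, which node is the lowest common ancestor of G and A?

H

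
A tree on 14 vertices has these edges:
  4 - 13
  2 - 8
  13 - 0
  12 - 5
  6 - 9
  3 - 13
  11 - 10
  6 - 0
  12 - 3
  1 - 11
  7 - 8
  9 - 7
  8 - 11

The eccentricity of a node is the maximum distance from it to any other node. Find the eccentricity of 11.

9

Distances from 11 peak at 9, attained at 5.
11–8–7–9–6–0–13–3–12–5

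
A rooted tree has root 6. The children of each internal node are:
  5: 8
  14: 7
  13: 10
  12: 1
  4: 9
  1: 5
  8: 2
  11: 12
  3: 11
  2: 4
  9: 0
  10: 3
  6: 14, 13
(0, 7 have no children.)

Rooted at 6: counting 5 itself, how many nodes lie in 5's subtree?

6

5's subtree: {5, 8, 2, 4, 9, 0}, size 6.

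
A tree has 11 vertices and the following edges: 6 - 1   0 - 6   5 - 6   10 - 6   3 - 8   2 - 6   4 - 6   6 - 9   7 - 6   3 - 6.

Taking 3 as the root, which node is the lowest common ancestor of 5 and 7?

5's ancestor chain is 5, 6, 3 and 7's is 7, 6, 3; they first meet at 6.

6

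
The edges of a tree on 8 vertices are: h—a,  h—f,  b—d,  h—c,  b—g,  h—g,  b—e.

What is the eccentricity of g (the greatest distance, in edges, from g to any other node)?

The node farthest from g is a (d, f, c, e also at distance 2), via g – h – a — 2 edges.

2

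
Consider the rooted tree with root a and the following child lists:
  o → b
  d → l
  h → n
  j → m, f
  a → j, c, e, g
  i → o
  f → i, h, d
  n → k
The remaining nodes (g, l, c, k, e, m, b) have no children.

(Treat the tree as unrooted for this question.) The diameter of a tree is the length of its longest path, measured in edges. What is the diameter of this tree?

6

Starting from k, a farthest node is g at distance 6.
One longest path: k - n - h - f - j - a - g.
So the diameter is 6.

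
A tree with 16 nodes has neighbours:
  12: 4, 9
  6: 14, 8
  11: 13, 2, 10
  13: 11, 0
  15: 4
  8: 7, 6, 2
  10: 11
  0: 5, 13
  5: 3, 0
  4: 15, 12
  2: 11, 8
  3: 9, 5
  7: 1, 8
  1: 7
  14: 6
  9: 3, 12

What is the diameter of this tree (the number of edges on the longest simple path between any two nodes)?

BFS from 15 reaches 14 last, at distance 12; BFS from 14 confirms no node is farther.
Path: 15-4-12-9-3-5-0-13-11-2-8-6-14.

12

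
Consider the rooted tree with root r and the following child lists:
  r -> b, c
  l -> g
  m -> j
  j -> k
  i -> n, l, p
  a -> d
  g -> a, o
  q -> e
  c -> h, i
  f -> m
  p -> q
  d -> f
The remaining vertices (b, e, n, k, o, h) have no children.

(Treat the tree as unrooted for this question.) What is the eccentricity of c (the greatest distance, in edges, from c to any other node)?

Distances from c peak at 9, attained at k.
c-i-l-g-a-d-f-m-j-k

9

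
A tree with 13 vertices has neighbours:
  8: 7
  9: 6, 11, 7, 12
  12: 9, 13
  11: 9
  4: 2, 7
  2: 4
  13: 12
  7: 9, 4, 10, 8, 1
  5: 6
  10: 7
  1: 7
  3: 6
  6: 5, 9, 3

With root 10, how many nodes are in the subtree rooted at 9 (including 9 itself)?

7

The subtree rooted at 9 contains: 9, 6, 12, 11, 5, 3, 13 — 7 nodes.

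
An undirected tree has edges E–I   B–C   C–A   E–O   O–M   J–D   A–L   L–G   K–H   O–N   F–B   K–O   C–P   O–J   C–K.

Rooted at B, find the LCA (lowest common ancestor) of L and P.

Ancestors of L (toward the root): L, A, C, B.
Ancestors of P: P, C, B.
The deepest node appearing in both lists is C.

C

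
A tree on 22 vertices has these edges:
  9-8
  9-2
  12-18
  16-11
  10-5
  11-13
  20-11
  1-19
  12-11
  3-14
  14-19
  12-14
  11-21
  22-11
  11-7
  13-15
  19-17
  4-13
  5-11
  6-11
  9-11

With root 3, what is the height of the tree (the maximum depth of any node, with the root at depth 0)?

5

A deepest node is 4, reached by 3 – 14 – 12 – 11 – 13 – 4.
That path has 5 edges, so the height is 5.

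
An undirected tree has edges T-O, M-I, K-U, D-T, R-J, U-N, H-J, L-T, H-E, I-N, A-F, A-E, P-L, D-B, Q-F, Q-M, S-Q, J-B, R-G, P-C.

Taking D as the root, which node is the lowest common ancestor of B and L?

D

B's ancestor chain is B, D and L's is L, T, D; they first meet at D.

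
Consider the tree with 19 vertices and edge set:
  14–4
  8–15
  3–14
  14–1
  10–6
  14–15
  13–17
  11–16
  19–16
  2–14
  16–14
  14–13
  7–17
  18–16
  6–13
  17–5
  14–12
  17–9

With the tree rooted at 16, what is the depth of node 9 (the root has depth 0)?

4

Path from 16 to 9: 16–14–13–17–9, which has 4 edges.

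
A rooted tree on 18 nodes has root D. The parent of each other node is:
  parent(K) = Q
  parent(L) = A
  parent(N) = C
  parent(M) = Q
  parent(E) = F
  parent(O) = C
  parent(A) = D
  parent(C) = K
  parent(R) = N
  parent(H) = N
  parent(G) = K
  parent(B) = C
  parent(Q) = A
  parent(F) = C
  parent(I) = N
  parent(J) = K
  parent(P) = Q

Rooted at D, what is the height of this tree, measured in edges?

The longest root-to-leaf path is D-A-Q-K-C-N-R (6 edges).

6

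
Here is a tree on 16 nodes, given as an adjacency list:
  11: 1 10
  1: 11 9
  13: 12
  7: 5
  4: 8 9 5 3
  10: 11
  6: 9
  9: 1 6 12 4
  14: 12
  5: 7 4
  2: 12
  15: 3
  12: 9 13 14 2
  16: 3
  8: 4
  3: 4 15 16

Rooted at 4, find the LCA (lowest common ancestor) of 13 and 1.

9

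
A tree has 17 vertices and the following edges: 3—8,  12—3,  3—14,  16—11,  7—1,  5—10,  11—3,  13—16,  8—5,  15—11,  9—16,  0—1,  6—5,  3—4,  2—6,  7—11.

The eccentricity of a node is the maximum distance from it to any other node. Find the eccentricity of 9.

Distances from 9 peak at 7, attained at 2.
9-16-11-3-8-5-6-2

7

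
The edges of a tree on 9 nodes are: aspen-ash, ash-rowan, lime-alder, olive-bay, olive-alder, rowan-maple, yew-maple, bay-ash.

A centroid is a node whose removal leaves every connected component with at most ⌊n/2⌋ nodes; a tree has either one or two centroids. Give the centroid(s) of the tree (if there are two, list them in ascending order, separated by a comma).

Removing ash splits the tree into components of sizes 4, 3, 1; the largest is 4 ≤ ⌊9/2⌋ = 4.
No neighbour of ash does as well, so ash is the unique centroid.

ash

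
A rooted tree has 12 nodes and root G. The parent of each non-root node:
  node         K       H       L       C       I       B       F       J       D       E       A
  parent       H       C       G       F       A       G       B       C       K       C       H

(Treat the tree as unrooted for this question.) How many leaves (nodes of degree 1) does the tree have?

5

Exactly 5 nodes have a single neighbour: D, E, I, J, L.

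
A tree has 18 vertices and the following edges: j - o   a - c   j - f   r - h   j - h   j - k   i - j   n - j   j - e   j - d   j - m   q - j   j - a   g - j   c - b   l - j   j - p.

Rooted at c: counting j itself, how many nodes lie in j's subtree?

j's subtree: {j, n, m, l, k, q, p, e, o, i, h, d, f, g, r}, size 15.

15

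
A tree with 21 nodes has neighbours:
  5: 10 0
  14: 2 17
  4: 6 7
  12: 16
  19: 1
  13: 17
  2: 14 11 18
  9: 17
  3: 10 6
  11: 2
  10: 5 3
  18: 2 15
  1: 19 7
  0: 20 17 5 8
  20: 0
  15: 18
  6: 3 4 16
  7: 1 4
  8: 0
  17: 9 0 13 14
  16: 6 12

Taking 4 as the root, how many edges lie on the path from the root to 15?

Path from 4 to 15: 4–6–3–10–5–0–17–14–2–18–15, which has 10 edges.

10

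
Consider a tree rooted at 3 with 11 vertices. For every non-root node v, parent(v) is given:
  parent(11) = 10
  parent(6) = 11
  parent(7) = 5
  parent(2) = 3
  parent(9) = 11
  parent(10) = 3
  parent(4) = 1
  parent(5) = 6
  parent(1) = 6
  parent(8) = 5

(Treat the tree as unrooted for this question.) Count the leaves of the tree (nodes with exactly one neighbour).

5

The leaves are 2, 4, 7, 8, 9.
That is 5 leaves.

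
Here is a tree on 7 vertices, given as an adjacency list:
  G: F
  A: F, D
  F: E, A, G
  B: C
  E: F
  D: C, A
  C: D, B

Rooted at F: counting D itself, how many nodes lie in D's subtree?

3

D's subtree: {D, C, B}, size 3.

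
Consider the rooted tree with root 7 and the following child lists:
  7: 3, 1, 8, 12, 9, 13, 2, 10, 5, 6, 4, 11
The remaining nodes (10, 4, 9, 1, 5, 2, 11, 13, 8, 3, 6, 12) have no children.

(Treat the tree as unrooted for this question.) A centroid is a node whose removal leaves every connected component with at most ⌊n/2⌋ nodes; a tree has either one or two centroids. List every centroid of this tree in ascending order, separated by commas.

If 7 is removed the pieces have sizes 1, 1, 1, 1, 1, 1, 1, 1, 1, 1, 1, 1, all ≤ ⌊13/2⌋ = 6.
No neighbour of 7 does as well, so 7 is the unique centroid.

7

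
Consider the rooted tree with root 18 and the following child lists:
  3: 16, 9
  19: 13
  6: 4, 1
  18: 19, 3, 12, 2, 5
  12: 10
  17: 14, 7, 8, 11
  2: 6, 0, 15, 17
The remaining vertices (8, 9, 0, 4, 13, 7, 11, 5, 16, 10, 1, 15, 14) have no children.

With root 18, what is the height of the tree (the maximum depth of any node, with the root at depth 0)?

3

A deepest node is 14, reached by 18 – 2 – 17 – 14.
That path has 3 edges, so the height is 3.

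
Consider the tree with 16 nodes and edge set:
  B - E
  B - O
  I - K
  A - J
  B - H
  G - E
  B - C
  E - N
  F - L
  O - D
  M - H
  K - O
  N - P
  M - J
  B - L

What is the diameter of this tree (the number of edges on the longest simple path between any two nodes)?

7

BFS from A reaches P last, at distance 7; BFS from P confirms no node is farther.
Path: A – J – M – H – B – E – N – P.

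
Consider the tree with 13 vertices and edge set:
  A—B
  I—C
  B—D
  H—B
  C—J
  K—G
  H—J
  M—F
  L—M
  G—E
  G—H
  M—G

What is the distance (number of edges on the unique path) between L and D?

The path is L - M - G - H - B - D, which has 5 edges.

5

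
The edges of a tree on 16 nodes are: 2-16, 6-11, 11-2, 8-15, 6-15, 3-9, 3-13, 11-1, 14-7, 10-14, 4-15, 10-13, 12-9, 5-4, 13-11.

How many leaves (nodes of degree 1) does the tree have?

The leaves are 1, 5, 7, 8, 12, 16.
That is 6 leaves.

6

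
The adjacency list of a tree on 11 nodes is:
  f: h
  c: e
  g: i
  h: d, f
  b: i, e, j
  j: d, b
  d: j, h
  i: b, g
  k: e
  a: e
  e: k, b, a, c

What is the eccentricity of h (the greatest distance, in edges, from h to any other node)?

A farthest node from h is g (k, a, c also at distance 5).
The path h – d – j – b – i – g has 5 edges.

5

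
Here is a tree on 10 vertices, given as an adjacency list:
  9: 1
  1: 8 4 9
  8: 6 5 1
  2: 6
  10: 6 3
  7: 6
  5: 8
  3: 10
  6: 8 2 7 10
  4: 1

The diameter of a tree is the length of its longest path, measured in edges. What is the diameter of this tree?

Starting from 3, a farthest node is 4 at distance 5.
One longest path: 3 – 10 – 6 – 8 – 1 – 4.
So the diameter is 5.

5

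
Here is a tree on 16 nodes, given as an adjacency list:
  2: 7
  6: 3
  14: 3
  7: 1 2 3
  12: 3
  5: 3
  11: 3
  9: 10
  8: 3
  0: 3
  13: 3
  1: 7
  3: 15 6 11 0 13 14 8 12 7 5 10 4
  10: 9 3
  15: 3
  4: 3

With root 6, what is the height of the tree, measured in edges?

The longest root-to-leaf path is 6-3-7-1 (3 edges).

3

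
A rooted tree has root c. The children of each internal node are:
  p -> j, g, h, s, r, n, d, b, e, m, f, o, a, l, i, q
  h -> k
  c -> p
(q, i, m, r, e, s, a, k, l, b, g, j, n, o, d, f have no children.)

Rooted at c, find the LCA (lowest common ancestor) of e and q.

p

Ancestors of e (toward the root): e, p, c.
Ancestors of q: q, p, c.
The deepest node appearing in both lists is p.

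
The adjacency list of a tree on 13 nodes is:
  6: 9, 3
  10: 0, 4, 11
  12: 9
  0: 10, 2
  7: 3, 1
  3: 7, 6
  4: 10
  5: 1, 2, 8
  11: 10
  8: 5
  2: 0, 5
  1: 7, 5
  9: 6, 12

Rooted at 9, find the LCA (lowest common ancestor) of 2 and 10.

2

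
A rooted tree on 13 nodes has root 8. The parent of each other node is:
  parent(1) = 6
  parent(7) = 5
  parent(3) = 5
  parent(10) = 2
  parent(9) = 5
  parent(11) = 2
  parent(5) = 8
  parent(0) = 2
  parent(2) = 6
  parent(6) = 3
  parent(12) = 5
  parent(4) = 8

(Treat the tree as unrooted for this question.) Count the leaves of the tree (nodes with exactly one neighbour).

Exactly 8 nodes have a single neighbour: 0, 1, 4, 7, 9, 10, 11, 12.

8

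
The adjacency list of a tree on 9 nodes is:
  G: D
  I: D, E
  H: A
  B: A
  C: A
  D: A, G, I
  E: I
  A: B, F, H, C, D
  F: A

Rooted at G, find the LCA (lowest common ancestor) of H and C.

A

Ancestors of H (toward the root): H, A, D, G.
Ancestors of C: C, A, D, G.
The deepest node appearing in both lists is A.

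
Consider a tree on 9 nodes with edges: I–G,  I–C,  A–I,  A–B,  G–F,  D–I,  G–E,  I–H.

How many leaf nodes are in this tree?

6

Degree-1 nodes: B, C, D, E, F, H — 6 of them.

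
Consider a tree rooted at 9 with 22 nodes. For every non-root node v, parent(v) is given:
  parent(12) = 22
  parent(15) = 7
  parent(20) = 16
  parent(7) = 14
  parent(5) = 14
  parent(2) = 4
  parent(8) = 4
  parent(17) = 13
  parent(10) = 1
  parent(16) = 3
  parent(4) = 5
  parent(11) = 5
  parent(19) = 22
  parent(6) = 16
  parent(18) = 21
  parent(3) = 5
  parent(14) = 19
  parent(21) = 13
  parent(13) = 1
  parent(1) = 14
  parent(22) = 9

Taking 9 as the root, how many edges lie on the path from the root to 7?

4

9 → 22 → 19 → 14 → 7 — 4 edges.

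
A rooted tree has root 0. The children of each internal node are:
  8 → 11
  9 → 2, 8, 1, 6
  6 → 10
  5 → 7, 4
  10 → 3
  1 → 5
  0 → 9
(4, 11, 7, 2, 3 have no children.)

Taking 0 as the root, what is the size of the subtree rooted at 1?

4

Descendants of 1 (including itself): 1, 5, 7, 4. That's 4.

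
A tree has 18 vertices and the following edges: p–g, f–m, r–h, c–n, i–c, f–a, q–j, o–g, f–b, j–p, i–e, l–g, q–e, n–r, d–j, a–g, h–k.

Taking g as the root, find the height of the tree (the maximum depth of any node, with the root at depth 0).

10

k sits deepest: g-p-j-q-e-i-c-n-r-h-k — 10 edges from the root.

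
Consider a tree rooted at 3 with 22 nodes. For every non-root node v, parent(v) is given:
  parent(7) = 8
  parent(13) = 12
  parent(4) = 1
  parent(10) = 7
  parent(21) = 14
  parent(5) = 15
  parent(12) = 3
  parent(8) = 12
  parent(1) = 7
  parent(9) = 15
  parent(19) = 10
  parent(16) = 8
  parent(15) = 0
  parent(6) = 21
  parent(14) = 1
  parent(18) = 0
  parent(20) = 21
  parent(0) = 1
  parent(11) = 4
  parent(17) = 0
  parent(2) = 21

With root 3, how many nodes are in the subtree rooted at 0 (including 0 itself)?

6

Descendants of 0 (including itself): 0, 15, 17, 18, 5, 9. That's 6.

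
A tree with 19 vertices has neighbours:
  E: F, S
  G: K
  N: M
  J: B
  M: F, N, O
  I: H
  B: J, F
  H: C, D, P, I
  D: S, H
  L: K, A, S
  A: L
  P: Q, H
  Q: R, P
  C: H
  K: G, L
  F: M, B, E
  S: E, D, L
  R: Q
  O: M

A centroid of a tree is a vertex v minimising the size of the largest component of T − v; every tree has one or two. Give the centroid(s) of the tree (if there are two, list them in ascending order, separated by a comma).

S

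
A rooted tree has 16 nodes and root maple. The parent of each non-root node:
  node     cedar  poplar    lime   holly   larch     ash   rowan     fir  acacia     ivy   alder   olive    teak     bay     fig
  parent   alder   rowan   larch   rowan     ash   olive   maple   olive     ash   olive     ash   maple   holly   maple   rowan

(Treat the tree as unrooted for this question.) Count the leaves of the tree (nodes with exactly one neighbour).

9

The leaves are acacia, bay, cedar, fig, fir, ivy, lime, poplar, teak.
That is 9 leaves.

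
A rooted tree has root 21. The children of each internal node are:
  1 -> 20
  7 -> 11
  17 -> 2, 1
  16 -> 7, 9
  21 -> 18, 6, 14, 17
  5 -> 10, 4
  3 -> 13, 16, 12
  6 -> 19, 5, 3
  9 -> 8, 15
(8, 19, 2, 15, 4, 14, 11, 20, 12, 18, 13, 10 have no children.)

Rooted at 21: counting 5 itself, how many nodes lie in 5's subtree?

5's subtree: {5, 4, 10}, size 3.

3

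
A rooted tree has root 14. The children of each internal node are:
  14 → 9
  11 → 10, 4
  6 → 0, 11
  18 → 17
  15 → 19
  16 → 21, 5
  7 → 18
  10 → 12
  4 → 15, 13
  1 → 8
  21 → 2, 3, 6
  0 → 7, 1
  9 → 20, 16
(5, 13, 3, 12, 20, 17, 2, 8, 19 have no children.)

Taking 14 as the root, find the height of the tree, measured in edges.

8

19 sits deepest: 14–9–16–21–6–11–4–15–19 — 8 edges from the root.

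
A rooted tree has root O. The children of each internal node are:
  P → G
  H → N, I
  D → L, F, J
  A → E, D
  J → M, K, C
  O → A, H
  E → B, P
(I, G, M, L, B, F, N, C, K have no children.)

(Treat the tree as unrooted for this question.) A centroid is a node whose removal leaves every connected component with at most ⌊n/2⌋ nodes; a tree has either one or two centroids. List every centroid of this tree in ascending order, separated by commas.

A

If A is removed the pieces have sizes 7, 4, 4, all ≤ ⌊16/2⌋ = 8.
No neighbour of A does as well, so A is the unique centroid.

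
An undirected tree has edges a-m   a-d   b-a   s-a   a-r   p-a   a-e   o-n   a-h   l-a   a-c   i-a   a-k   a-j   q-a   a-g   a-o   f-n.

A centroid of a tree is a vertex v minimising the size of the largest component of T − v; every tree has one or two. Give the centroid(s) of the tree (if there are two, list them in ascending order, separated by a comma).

If a is removed the pieces have sizes 3, 1, 1, 1, 1, 1, 1, 1, 1, 1, 1, 1, 1, 1, 1, 1, all ≤ ⌊19/2⌋ = 9.
No neighbour of a does as well, so a is the unique centroid.

a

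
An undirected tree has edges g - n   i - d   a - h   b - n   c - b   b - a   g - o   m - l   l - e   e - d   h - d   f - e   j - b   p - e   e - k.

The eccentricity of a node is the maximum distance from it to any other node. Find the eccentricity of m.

9

A farthest node from m is o.
The path m-l-e-d-h-a-b-n-g-o has 9 edges.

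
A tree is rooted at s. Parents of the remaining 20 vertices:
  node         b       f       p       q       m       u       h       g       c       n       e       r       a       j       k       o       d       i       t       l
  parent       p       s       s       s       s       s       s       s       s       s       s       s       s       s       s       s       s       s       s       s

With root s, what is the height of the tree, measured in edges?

2

A deepest node is b, reached by s-p-b.
That path has 2 edges, so the height is 2.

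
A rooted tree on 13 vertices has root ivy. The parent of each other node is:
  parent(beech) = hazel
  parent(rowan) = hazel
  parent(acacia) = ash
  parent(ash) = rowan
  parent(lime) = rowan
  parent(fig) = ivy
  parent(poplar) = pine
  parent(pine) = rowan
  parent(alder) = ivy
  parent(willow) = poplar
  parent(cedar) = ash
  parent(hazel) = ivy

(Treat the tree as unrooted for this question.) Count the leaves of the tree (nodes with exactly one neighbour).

Degree-1 nodes: acacia, alder, beech, cedar, fig, lime, willow — 7 of them.

7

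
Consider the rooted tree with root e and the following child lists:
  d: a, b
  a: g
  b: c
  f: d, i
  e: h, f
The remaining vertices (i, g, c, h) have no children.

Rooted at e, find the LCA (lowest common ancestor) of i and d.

Path i→root: i f e; path d→root: d f e.
First common node: f.

f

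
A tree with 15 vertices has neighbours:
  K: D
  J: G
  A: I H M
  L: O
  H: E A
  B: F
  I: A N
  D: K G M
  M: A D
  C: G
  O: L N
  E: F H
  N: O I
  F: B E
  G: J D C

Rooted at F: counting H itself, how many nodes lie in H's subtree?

12

H's subtree: {H, A, I, M, N, D, O, G, K, L, C, J}, size 12.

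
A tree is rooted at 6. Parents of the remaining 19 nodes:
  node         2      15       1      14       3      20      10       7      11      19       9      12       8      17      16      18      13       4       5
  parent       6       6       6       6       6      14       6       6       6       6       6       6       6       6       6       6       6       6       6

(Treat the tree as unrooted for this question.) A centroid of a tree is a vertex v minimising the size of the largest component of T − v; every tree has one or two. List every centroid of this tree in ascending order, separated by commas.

Removing 6 splits the tree into components of sizes 2, 1, 1, 1, 1, 1, 1, 1, 1, 1, 1, 1, 1, 1, 1, 1, 1, 1; the largest is 2 ≤ ⌊20/2⌋ = 10.
Every other node leaves some component of size > 10, so the centroid is unique.

6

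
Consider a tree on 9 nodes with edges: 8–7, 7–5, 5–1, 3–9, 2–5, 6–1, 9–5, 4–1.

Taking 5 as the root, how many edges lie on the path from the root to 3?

Climbing from 3 to the root: 3–9–5. That's 2 steps.

2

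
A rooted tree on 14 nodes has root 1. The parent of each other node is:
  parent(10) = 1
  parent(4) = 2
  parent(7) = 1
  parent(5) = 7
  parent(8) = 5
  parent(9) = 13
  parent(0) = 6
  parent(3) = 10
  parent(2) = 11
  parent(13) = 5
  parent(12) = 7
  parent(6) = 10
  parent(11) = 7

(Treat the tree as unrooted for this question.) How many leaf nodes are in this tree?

6

Exactly 6 nodes have a single neighbour: 0, 3, 4, 8, 9, 12.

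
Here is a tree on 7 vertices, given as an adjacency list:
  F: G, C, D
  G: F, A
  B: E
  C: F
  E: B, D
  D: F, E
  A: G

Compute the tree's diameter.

5

Starting from B, a farthest node is A at distance 5.
One longest path: B–E–D–F–G–A.
So the diameter is 5.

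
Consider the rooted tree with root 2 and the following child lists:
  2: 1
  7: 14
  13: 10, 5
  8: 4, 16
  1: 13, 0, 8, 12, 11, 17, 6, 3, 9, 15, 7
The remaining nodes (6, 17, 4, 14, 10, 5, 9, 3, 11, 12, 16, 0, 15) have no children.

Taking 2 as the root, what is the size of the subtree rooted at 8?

3

Descendants of 8 (including itself): 8, 4, 16. That's 3.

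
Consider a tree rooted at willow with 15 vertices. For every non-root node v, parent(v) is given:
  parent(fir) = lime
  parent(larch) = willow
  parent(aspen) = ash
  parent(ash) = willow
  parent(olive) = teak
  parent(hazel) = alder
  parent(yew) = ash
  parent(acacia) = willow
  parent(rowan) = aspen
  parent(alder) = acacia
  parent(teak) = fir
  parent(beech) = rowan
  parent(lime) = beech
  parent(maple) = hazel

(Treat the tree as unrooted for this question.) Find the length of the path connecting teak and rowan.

Walking from teak: teak - fir - lime - beech - rowan. Length 4.

4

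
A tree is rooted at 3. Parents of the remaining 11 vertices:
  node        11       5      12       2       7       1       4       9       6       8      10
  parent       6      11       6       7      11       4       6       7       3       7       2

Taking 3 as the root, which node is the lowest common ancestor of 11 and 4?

6

Ancestors of 11 (toward the root): 11, 6, 3.
Ancestors of 4: 4, 6, 3.
The deepest node appearing in both lists is 6.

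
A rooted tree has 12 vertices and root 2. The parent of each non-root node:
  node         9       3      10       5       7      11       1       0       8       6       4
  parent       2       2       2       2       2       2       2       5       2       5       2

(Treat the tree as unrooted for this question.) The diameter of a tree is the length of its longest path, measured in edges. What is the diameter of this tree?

3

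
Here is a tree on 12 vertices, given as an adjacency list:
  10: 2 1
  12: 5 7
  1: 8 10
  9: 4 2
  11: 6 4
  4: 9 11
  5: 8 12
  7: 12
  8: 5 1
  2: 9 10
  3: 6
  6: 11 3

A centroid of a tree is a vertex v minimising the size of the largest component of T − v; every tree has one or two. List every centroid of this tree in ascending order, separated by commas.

2, 10

If 2 is removed the pieces have sizes 6, 5, all ≤ ⌊12/2⌋ = 6.
Its neighbour 10 also leaves a largest component of size 6, so both are centroids.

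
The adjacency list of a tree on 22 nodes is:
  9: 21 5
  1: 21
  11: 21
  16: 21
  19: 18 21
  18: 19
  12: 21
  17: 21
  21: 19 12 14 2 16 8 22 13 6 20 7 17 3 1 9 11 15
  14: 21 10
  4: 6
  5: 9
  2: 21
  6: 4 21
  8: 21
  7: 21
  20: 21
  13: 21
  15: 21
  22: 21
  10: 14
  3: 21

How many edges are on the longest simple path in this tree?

Starting from 10, a farthest node is 4 at distance 4.
One longest path: 10 – 14 – 21 – 6 – 4.
So the diameter is 4.

4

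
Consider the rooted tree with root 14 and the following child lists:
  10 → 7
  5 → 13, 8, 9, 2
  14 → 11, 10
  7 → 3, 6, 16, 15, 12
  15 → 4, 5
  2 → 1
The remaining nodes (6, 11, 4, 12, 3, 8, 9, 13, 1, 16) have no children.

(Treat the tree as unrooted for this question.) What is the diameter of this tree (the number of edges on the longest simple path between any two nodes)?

7

BFS from 11 reaches 1 last, at distance 7; BFS from 1 confirms no node is farther.
Path: 11–14–10–7–15–5–2–1.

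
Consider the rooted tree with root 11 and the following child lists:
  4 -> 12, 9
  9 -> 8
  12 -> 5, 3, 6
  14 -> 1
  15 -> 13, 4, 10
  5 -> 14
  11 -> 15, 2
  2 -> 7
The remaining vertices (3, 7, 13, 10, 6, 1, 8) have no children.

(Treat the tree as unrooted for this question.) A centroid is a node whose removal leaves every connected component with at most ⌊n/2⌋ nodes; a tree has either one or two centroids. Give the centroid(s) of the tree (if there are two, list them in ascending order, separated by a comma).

4

Delete 4: the remaining components have sizes 6, 6, 2. Max 6 ≤ 7, so 4 is a centroid.
Every other node leaves some component of size > 7, so the centroid is unique.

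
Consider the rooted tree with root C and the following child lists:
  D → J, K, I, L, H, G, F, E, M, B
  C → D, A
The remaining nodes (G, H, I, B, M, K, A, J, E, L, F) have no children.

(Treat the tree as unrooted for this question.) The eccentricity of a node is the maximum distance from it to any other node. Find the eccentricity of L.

The node farthest from L is A, via L – D – C – A — 3 edges.

3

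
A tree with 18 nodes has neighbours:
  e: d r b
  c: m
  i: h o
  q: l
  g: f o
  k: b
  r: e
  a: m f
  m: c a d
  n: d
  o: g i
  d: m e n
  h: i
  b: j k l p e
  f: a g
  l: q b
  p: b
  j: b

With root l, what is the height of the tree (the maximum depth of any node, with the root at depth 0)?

10

A deepest node is h, reached by l – b – e – d – m – a – f – g – o – i – h.
That path has 10 edges, so the height is 10.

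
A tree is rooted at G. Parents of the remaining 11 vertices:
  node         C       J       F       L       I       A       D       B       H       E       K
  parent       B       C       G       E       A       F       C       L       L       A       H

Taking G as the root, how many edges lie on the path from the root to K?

6

Path from G to K: G → F → A → E → L → H → K, which has 6 edges.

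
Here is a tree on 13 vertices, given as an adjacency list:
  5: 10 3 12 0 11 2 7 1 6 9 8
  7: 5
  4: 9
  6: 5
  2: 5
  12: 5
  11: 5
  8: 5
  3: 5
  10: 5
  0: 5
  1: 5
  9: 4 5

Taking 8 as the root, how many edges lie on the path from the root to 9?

8 → 5 → 9 — 2 edges.

2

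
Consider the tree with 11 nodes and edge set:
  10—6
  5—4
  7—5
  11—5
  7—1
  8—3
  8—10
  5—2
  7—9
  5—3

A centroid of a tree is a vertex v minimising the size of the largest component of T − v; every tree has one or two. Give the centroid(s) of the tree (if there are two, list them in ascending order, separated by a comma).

5

Delete 5: the remaining components have sizes 4, 3, 1, 1, 1. Max 4 ≤ 5, so 5 is a centroid.
Every other node leaves some component of size > 5, so the centroid is unique.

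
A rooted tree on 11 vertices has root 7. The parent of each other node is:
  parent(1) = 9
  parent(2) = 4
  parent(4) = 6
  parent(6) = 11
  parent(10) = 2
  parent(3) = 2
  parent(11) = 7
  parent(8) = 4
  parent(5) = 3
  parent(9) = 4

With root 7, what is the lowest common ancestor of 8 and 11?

11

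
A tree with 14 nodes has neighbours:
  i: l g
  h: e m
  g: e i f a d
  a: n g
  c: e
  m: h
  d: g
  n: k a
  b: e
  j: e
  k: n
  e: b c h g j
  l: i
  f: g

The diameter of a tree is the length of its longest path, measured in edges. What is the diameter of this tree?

Starting from m, a farthest node is k at distance 6.
One longest path: m–h–e–g–a–n–k.
So the diameter is 6.

6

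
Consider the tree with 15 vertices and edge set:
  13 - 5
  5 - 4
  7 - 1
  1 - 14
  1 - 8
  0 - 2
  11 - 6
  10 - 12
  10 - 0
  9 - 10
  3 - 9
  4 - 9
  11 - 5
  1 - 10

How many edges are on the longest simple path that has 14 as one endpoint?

7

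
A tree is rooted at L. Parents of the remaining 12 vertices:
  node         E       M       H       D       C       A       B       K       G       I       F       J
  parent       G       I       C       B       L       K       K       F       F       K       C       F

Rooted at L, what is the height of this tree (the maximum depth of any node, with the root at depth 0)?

5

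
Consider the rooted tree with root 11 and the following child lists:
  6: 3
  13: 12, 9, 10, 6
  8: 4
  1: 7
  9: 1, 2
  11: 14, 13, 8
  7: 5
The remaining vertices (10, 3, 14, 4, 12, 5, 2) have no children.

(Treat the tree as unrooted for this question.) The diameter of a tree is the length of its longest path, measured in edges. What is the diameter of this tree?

7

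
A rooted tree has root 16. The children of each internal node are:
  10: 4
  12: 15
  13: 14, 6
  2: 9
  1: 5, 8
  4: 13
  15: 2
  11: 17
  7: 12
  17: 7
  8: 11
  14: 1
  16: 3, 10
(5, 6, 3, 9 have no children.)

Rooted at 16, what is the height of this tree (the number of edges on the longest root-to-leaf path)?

13

9 sits deepest: 16 – 10 – 4 – 13 – 14 – 1 – 8 – 11 – 17 – 7 – 12 – 15 – 2 – 9 — 13 edges from the root.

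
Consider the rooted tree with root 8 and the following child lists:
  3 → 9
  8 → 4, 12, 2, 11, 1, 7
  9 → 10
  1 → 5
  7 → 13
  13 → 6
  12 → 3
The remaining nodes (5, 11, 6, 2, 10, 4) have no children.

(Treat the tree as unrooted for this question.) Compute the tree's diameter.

BFS from 10 reaches 6 last, at distance 7; BFS from 6 confirms no node is farther.
Path: 10 – 9 – 3 – 12 – 8 – 7 – 13 – 6.

7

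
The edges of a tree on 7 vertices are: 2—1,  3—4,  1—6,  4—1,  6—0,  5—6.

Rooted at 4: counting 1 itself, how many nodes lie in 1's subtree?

5

Descendants of 1 (including itself): 1, 6, 2, 0, 5. That's 5.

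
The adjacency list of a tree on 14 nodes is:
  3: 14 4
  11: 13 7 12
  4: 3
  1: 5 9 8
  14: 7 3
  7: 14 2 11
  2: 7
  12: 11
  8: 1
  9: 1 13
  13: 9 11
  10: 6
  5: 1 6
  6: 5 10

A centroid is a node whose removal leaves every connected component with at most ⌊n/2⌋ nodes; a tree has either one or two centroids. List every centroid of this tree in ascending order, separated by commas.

Removing 11 splits the tree into components of sizes 7, 5, 1; the largest is 7 ≤ ⌊14/2⌋ = 7.
13 is adjacent to 11 and is also a centroid (the largest component after removing it is likewise 7).

11, 13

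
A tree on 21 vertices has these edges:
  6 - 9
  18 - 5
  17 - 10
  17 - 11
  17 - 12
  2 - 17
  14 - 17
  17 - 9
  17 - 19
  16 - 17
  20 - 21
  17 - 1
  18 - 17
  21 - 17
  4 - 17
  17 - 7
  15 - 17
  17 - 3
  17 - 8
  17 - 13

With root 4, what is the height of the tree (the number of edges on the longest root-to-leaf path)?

3

5 sits deepest: 4-17-18-5 — 3 edges from the root.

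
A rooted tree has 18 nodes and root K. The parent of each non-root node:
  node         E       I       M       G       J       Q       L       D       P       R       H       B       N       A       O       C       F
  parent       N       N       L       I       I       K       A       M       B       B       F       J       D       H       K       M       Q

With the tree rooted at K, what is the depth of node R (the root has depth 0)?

K → Q → F → H → A → L → M → D → N → I → J → B → R — 12 edges.

12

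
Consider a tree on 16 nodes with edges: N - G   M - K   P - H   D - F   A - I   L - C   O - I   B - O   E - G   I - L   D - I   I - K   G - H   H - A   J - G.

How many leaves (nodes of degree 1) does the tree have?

The leaves are B, C, E, F, J, M, N, P.
That is 8 leaves.

8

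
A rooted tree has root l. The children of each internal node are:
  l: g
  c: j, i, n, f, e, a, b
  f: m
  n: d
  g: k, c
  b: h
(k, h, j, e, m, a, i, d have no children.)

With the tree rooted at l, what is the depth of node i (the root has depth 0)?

Path from l to i: l – g – c – i, which has 3 edges.

3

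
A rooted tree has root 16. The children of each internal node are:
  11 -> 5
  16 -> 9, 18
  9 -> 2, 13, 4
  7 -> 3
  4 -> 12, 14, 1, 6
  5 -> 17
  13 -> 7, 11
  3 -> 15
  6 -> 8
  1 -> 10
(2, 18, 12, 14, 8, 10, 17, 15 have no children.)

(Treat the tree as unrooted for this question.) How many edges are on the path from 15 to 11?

15–3–7–13–11: 4 edges.

4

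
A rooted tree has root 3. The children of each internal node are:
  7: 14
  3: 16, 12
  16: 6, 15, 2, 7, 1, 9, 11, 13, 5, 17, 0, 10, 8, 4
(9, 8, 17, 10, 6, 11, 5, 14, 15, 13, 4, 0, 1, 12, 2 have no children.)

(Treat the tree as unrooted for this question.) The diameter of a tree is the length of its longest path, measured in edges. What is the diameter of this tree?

Starting from 12, a farthest node is 14 at distance 4.
One longest path: 12 - 3 - 16 - 7 - 14.
So the diameter is 4.

4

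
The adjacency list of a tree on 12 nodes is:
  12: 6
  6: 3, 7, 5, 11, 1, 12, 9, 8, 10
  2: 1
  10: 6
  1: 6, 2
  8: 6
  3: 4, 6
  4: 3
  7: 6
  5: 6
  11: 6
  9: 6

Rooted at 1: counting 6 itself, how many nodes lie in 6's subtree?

Descendants of 6 (including itself): 6, 5, 7, 8, 10, 3, 12, 9, 11, 4. That's 10.

10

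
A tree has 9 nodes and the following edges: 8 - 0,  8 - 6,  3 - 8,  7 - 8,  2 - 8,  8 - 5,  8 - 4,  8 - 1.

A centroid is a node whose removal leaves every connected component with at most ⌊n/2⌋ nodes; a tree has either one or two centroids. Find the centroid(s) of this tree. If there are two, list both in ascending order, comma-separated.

Removing 8 splits the tree into components of sizes 1, 1, 1, 1, 1, 1, 1, 1; the largest is 1 ≤ ⌊9/2⌋ = 4.
Every other node leaves some component of size > 4, so the centroid is unique.

8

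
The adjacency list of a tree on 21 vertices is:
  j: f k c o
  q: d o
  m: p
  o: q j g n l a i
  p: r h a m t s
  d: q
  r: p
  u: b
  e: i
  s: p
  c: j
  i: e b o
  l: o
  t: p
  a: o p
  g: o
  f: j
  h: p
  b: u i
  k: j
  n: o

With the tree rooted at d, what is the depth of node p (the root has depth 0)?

4

Climbing from p to the root: p–a–o–q–d. That's 4 steps.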